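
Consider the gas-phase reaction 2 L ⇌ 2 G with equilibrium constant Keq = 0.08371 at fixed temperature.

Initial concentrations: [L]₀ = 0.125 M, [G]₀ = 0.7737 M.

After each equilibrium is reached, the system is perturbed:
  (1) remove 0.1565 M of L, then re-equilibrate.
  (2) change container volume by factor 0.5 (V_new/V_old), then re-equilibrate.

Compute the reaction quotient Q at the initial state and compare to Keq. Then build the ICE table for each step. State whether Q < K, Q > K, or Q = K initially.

Q₀ = 38.31; Q > K (proceeds reverse)

Q₀ = 38.31 vs Keq = 0.08371 ⇒ Q>K, reverse
Step 1:
                    L           G
  I             0.125      0.7737
  C             0.572      -0.572
  E             0.697      0.2017
  solve Keq expr → x = -0.286; check Q = 0.08371
Then remove 0.1565 M of L.
Step 2:
                    L           G
  I            0.5405      0.2017
  C           0.03512    -0.03512
  E            0.5756      0.1666
  solve Keq expr → x = -0.01756; check Q = 0.08371
Then change container volume by factor 0.5 (V_new/V_old).
Step 3:
                    L           G
  I             1.151      0.3331
  C                 0           0
  E             1.151      0.3331
  solve Keq expr → x = 0; check Q = 0.08371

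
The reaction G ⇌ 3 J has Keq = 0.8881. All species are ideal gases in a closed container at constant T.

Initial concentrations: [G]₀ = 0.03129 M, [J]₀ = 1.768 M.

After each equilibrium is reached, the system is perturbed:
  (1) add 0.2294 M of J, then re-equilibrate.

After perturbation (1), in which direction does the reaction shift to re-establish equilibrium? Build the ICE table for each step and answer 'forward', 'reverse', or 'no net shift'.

Direction: reverse

Q₀ = 176.6 vs Keq = 0.8881 ⇒ Q>K, reverse
Step 1:
                  G         J
  Initial   0.03129     1.768
  Change     0.3558    -1.067
  Equil      0.3871    0.7005
  solve Keq expr → x = -0.3558; check Q = 0.8881
Then add 0.2294 M of J.
Step 2:
                  G         J
  Initial    0.3871    0.9299
  Change    0.06421   -0.1926
  Equil      0.4513    0.7373
  solve Keq expr → x = -0.06421; check Q = 0.8881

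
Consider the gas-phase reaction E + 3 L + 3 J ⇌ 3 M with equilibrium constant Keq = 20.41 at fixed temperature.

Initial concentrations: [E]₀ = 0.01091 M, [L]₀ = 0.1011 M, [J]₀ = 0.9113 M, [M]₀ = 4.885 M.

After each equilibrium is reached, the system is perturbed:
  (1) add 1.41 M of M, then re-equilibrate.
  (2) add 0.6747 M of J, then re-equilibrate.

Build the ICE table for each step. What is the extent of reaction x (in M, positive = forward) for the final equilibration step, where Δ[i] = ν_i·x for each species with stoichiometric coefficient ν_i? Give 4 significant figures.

x = 0.05458 M

Q₀ = 1.3663e+07 vs Keq = 20.41 ⇒ Q>K, reverse
Step 1:
                   E          L          J          M
  init       0.01091     0.1011     0.9113      4.885
  Δ           0.3273     0.9818     0.9818    -0.9818
  eq          0.3382      1.083      1.893      3.903
  solve Keq expr → x = -0.3273; check Q = 20.41
Then add 1.41 M of M.
Step 2:
                   E          L          J          M
  init        0.3382      1.083      1.893      5.313
  Δ          0.05523     0.1657     0.1657    -0.1657
  eq          0.3934      1.249      2.059      5.148
  solve Keq expr → x = -0.05523; check Q = 20.41
Then add 0.6747 M of J.
Step 3:
                   E          L          J          M
  init        0.3934      1.249      2.733      5.148
  Δ         -0.05458    -0.1637    -0.1637     0.1637
  eq          0.3388      1.085       2.57      5.311
  solve Keq expr → x = 0.05458; check Q = 20.41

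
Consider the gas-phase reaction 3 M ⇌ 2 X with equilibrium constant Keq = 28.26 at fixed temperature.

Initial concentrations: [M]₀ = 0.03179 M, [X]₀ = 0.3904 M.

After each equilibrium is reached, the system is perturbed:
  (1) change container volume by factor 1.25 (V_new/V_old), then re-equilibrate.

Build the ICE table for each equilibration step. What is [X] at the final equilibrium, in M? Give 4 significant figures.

[X]_eq = 0.2438 M

Q₀ = 4744 vs Keq = 28.26 ⇒ Q>K, reverse
Step 1:
                   M          X
  Initial    0.03179     0.3904
  Change      0.1189    -0.0793
  Equil       0.1507     0.3111
  solve Keq expr → x = -0.03965; check Q = 28.26
Then change container volume by factor 1.25 (V_new/V_old).
Step 2:
                   M          X
  Initial     0.1206     0.2489
  Change    0.007553  -0.005036
  Equil       0.1281     0.2438
  solve Keq expr → x = -0.002518; check Q = 28.26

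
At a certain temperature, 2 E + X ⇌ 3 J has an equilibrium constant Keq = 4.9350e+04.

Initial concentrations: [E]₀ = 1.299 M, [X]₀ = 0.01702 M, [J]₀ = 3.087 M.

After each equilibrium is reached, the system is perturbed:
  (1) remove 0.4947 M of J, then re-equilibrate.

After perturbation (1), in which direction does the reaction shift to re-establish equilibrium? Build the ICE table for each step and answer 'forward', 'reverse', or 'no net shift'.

Q₀ = 1024 vs Keq = 4.9350e+04 ⇒ Q<K, forward
Step 1:
                   E          X          J
  I            1.299    0.01702      3.087
  C         -0.03326   -0.01663    0.04989
  E            1.266 3.9041e-04      3.137
  solve Keq expr → x = 0.01663; check Q = 4.9350e+04
Then remove 0.4947 M of J.
Step 2:
                   E          X          J
  I            1.266 3.9041e-04      2.642
  C       -3.1374e-04 -1.5687e-04 4.7061e-04
  E            1.265 2.3354e-04      2.643
  solve Keq expr → x = 1.5687e-04; check Q = 4.9350e+04

Direction: forward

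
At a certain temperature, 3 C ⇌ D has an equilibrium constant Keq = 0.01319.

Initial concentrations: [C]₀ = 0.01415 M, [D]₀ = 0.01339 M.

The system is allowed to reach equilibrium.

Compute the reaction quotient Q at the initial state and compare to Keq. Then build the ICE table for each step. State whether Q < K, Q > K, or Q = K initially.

Q₀ = 4726; Q > K (proceeds reverse)

Q₀ = 4726 vs Keq = 0.01319 ⇒ Q>K, reverse
Step 1:
                   C          D
  init       0.01415    0.01339
  Δ          0.04016   -0.01339
  eq         0.05431 2.1134e-06
  solve Keq expr → x = -0.01339; check Q = 0.01319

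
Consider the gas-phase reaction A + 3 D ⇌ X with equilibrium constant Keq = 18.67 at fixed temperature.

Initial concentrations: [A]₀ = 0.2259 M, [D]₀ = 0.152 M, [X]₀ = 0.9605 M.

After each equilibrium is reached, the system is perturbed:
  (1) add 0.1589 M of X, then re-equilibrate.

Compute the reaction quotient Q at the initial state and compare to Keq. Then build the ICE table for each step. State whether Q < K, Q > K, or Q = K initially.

Q₀ = 1211; Q > K (proceeds reverse)

Q₀ = 1211 vs Keq = 18.67 ⇒ Q>K, reverse
Step 1:
                  A         D         X
  init       0.2259     0.152    0.9605
  Δ          0.1186    0.3558   -0.1186
  eq         0.3445    0.5078    0.8419
  solve Keq expr → x = -0.1186; check Q = 18.67
Then add 0.1589 M of X.
Step 2:
                  A         D         X
  init       0.3445    0.5078     1.001
  Δ        0.008162   0.02448 -0.008162
  eq         0.3526    0.5322    0.9927
  solve Keq expr → x = -0.008162; check Q = 18.67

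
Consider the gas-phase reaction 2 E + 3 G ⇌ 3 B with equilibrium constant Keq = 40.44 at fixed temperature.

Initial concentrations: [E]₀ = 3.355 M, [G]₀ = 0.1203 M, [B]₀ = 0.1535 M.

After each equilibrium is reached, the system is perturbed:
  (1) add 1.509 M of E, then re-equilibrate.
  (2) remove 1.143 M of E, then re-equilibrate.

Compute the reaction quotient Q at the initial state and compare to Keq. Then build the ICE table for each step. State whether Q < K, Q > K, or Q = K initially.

Q₀ = 0.1846 vs Keq = 40.44 ⇒ Q<K, forward
Step 1:
                   E          G          B
  init         3.355     0.1203     0.1535
  Δ         -0.05898   -0.08847    0.08847
  eq           3.296    0.03183      0.242
  solve Keq expr → x = 0.02949; check Q = 40.44
Then add 1.509 M of E.
Step 2:
                   E          G          B
  init         4.805    0.03183      0.242
  Δ        -0.004268  -0.006403   0.006403
  eq           4.801    0.02543     0.2484
  solve Keq expr → x = 0.002134; check Q = 40.44
Then remove 1.143 M of E.
Step 3:
                   E          G          B
  init         3.658    0.02543     0.2484
  Δ         0.002991   0.004487  -0.004487
  eq           3.661    0.02991     0.2439
  solve Keq expr → x = -0.001496; check Q = 40.44

Q₀ = 0.1846; Q < K (proceeds forward)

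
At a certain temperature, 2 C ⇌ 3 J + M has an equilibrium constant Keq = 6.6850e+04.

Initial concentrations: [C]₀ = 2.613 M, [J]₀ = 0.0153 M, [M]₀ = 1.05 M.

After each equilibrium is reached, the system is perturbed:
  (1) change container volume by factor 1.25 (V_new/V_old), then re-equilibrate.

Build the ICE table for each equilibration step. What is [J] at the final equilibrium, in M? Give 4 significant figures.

[J]_eq = 3.104 M

Q₀ = 5.5079e-07 vs Keq = 6.6850e+04 ⇒ Q<K, forward
Step 1:
                   C          J          M
  I            2.613     0.0153       1.05
  C           -2.568      3.852      1.284
  E          0.04494      3.867      2.334
  solve Keq expr → x = 1.284; check Q = 6.6850e+04
Then change container volume by factor 1.25 (V_new/V_old).
Step 2:
                   C          J          M
  I          0.03595      3.094      1.867
  C        -0.007016    0.01052   0.003508
  E          0.02894      3.104      1.871
  solve Keq expr → x = 0.003508; check Q = 6.6850e+04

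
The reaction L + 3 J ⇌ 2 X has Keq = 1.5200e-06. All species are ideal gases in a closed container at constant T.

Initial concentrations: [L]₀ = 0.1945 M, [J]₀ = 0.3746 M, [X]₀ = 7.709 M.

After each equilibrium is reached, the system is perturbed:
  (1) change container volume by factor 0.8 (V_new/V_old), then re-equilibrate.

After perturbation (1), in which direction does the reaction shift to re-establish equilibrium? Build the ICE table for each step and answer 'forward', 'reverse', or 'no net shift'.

Q₀ = 5813 vs Keq = 1.5200e-06 ⇒ Q>K, reverse
Step 1:
                  L         J         X
  init       0.1945    0.3746     7.709
  Δ           3.805     11.41    -7.609
  eq          3.999     11.79   0.09979
  solve Keq expr → x = -3.805; check Q = 1.5200e-06
Then change container volume by factor 0.8 (V_new/V_old).
Step 2:
                  L         J         X
  init        4.999     14.74    0.1247
  Δ        -0.01512  -0.04535   0.03023
  eq          4.984     14.69     0.155
  solve Keq expr → x = 0.01512; check Q = 1.5200e-06

Direction: forward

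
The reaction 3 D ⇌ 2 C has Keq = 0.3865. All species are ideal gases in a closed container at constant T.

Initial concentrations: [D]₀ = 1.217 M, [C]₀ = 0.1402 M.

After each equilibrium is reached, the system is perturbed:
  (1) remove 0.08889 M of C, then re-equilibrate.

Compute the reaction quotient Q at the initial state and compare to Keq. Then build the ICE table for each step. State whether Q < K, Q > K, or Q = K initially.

Q₀ = 0.0109; Q < K (proceeds forward)

Q₀ = 0.0109 vs Keq = 0.3865 ⇒ Q<K, forward
Step 1:
                   D          C
  init         1.217     0.1402
  Δ          -0.4348     0.2899
  eq          0.7822     0.4301
  solve Keq expr → x = 0.1449; check Q = 0.3865
Then remove 0.08889 M of C.
Step 2:
                   D          C
  init        0.7822     0.3412
  Δ         -0.06025    0.04017
  eq          0.7219     0.3814
  solve Keq expr → x = 0.02008; check Q = 0.3865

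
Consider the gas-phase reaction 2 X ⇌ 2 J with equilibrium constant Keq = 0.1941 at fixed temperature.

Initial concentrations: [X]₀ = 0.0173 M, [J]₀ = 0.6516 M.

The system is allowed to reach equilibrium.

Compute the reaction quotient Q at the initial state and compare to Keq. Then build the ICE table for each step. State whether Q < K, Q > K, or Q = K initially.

Q₀ = 1419; Q > K (proceeds reverse)

Q₀ = 1419 vs Keq = 0.1941 ⇒ Q>K, reverse
Step 1:
                   X          J
  Initial     0.0173     0.6516
  Change       0.447     -0.447
  Equil       0.4643     0.2046
  solve Keq expr → x = -0.2235; check Q = 0.1941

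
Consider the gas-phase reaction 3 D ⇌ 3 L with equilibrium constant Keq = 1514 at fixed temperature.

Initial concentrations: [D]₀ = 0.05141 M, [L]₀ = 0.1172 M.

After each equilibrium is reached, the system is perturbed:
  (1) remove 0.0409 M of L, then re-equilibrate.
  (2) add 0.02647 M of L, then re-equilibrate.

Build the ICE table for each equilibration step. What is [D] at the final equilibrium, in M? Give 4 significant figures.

[D]_eq = 0.01235 M

Q₀ = 11.85 vs Keq = 1514 ⇒ Q<K, forward
Step 1:
                    D           L
  init        0.05141      0.1172
  Δ           -0.0379      0.0379
  eq          0.01351      0.1551
  solve Keq expr → x = 0.01263; check Q = 1514
Then remove 0.0409 M of L.
Step 2:
                    D           L
  init        0.01351      0.1142
  Δ         -0.003277    0.003277
  eq          0.01023      0.1175
  solve Keq expr → x = 0.001092; check Q = 1514
Then add 0.02647 M of L.
Step 3:
                    D           L
  init        0.01023      0.1439
  Δ          0.002121   -0.002121
  eq          0.01235      0.1418
  solve Keq expr → x = -7.0685e-04; check Q = 1514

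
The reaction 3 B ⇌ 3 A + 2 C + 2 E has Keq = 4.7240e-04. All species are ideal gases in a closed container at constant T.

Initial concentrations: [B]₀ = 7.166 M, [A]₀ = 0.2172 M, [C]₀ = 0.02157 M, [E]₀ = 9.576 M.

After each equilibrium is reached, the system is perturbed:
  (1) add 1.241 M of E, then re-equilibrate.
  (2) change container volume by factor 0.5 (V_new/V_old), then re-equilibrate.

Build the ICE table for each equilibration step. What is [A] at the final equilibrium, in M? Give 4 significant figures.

[A]_eq = 0.561 M

Q₀ = 1.1880e-06 vs Keq = 4.7240e-04 ⇒ Q<K, forward
Step 1:
                    B           A           C           E
  init          7.166      0.2172     0.02157       9.576
  Δ           -0.1983      0.1983      0.1322      0.1322
  eq            6.968      0.4155      0.1538       9.708
  solve Keq expr → x = 0.06609; check Q = 4.7240e-04
Then add 1.241 M of E.
Step 2:
                    B           A           C           E
  init          6.968      0.4155      0.1538       10.95
  Δ           0.01428    -0.01428   -0.009518   -0.009518
  eq            6.982      0.4012      0.1442       10.94
  solve Keq expr → x = -0.004759; check Q = 4.7240e-04
Then change container volume by factor 0.5 (V_new/V_old).
Step 3:
                    B           A           C           E
  init          13.96      0.8024      0.2885       21.88
  Δ            0.2414     -0.2414      -0.161      -0.161
  eq            14.21       0.561      0.1275       21.72
  solve Keq expr → x = -0.08048; check Q = 4.7240e-04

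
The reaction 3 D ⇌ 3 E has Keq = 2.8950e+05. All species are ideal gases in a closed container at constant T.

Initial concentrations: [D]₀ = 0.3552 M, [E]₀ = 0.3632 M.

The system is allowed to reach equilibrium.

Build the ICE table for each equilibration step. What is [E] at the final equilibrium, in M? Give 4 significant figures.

[E]_eq = 0.7077 M

Q₀ = 1.069 vs Keq = 2.8950e+05 ⇒ Q<K, forward
Step 1:
                   D          E
  I           0.3552     0.3632
  C          -0.3445     0.3445
  E           0.0107     0.7077
  solve Keq expr → x = 0.1148; check Q = 2.8950e+05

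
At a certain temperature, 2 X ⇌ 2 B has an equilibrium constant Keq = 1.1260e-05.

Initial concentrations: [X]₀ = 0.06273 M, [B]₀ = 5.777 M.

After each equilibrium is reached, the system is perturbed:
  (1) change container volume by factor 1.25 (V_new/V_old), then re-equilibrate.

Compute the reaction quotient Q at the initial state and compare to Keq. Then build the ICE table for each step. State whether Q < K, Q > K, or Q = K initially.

Q₀ = 8481; Q > K (proceeds reverse)

Q₀ = 8481 vs Keq = 1.1260e-05 ⇒ Q>K, reverse
Step 1:
                    X           B
  I           0.06273       5.777
  C             5.757      -5.757
  E              5.82     0.01953
  solve Keq expr → x = -2.879; check Q = 1.1260e-05
Then change container volume by factor 1.25 (V_new/V_old).
Step 2:
                    X           B
  I             4.656     0.01562
  C                 0           0
  E             4.656     0.01562
  solve Keq expr → x = 0; check Q = 1.1260e-05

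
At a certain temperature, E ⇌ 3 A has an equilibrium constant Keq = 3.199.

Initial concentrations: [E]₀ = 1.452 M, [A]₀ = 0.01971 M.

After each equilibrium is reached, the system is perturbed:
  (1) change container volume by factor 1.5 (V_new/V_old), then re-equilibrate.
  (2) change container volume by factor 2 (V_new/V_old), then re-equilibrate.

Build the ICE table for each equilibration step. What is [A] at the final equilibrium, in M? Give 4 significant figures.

Q₀ = 5.2734e-06 vs Keq = 3.199 ⇒ Q<K, forward
Step 1:
                  E         A
  init        1.452   0.01971
  Δ           -0.48      1.44
  eq          0.972      1.46
  solve Keq expr → x = 0.48; check Q = 3.199
Then change container volume by factor 1.5 (V_new/V_old).
Step 2:
                  E         A
  init        0.648    0.9731
  Δ        -0.08194    0.2458
  eq         0.5661     1.219
  solve Keq expr → x = 0.08194; check Q = 3.199
Then change container volume by factor 2 (V_new/V_old).
Step 3:
                  E         A
  init        0.283    0.6094
  Δ        -0.08374    0.2512
  eq         0.1993    0.8607
  solve Keq expr → x = 0.08374; check Q = 3.199

[A]_eq = 0.8607 M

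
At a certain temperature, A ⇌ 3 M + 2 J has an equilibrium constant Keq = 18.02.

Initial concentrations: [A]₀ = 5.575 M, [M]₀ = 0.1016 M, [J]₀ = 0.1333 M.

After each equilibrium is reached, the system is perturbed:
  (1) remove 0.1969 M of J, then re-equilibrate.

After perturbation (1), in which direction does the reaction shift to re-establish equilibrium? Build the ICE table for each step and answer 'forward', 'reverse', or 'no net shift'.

Direction: forward

Q₀ = 3.3427e-06 vs Keq = 18.02 ⇒ Q<K, forward
Step 1:
                    A           M           J
  Initial       5.575      0.1016      0.1333
  Change      -0.9045       2.714       1.809
  Equil          4.67       2.815       1.942
  solve Keq expr → x = 0.9045; check Q = 18.02
Then remove 0.1969 M of J.
Step 2:
                    A           M           J
  Initial        4.67       2.815       1.745
  Change     -0.03823      0.1147     0.07646
  Equil         4.632        2.93       1.822
  solve Keq expr → x = 0.03823; check Q = 18.02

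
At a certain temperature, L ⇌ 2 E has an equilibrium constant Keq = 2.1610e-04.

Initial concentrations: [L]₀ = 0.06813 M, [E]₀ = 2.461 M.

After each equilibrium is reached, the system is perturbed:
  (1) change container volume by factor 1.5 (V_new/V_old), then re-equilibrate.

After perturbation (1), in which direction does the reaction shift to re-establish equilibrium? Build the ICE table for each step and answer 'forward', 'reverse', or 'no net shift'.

Q₀ = 88.9 vs Keq = 2.1610e-04 ⇒ Q>K, reverse
Step 1:
                  L         E
  I         0.06813     2.461
  C           1.222    -2.444
  E            1.29    0.0167
  solve Keq expr → x = -1.222; check Q = 2.1610e-04
Then change container volume by factor 1.5 (V_new/V_old).
Step 2:
                  L         E
  I          0.8602   0.01113
  C       -0.001246  0.002492
  E          0.8589   0.01362
  solve Keq expr → x = 0.001246; check Q = 2.1610e-04

Direction: forward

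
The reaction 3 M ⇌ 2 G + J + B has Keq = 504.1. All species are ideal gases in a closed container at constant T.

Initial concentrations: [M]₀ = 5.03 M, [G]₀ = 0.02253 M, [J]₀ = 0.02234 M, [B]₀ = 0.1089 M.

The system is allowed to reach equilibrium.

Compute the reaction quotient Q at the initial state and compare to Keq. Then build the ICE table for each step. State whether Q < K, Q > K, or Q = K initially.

Q₀ = 9.7035e-09 vs Keq = 504.1 ⇒ Q<K, forward
Step 1:
                    M           G           J           B
  init           5.03     0.02253     0.02234      0.1089
  Δ             -4.66       3.106       1.553       1.553
  eq           0.3705       3.129       1.576       1.662
  solve Keq expr → x = 1.553; check Q = 504.1

Q₀ = 9.7035e-09; Q < K (proceeds forward)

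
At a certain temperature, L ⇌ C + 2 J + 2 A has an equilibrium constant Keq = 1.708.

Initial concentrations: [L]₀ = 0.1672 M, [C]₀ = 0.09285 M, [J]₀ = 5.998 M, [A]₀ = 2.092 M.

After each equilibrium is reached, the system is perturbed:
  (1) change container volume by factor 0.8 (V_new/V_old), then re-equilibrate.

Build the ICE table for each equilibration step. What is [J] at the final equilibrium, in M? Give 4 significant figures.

Q₀ = 87.43 vs Keq = 1.708 ⇒ Q>K, reverse
Step 1:
                  L         C         J         A
  init       0.1672   0.09285     5.998     2.092
  Δ         0.08932  -0.08932   -0.1786   -0.1786
  eq         0.2565  0.003534     5.819     1.913
  solve Keq expr → x = -0.08932; check Q = 1.708
Then change container volume by factor 0.8 (V_new/V_old).
Step 2:
                  L         C         J         A
  init       0.3206  0.004417     7.274     2.392
  Δ        0.002583 -0.002583 -0.005166 -0.005166
  eq         0.3232  0.001834     7.269     2.387
  solve Keq expr → x = -0.002583; check Q = 1.708

[J]_eq = 7.269 M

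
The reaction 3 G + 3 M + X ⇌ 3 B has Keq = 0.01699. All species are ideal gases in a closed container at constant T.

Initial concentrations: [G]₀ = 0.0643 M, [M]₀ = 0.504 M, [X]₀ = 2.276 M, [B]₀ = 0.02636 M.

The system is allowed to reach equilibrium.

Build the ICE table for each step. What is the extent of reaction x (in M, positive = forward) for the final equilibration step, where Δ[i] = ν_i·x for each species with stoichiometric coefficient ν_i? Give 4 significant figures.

Q₀ = 0.2365 vs Keq = 0.01699 ⇒ Q>K, reverse
Step 1:
                    G           M           X           B
  Initial      0.0643       0.504       2.276     0.02636
  Change      0.01286     0.01286    0.004288    -0.01286
  Equil       0.07716      0.5169        2.28      0.0135
  solve Keq expr → x = -0.004288; check Q = 0.01699

x = -0.004288 M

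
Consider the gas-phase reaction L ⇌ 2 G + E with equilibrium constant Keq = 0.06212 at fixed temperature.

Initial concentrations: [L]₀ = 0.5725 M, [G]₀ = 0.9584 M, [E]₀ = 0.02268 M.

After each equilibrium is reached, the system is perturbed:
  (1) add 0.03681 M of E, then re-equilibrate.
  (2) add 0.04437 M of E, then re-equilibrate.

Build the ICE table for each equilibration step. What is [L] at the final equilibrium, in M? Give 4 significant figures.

Q₀ = 0.03639 vs Keq = 0.06212 ⇒ Q<K, forward
Step 1:
                    L           G           E
  Initial      0.5725      0.9584     0.02268
  Change     -0.01315     0.02631     0.01315
  Equil        0.5593      0.9847     0.03583
  solve Keq expr → x = 0.01315; check Q = 0.06212
Then add 0.03681 M of E.
Step 2:
                    L           G           E
  Initial      0.5593      0.9847     0.07264
  Change      0.02986    -0.05973    -0.02986
  Equil        0.5892       0.925     0.04278
  solve Keq expr → x = -0.02986; check Q = 0.06212
Then add 0.04437 M of E.
Step 3:
                    L           G           E
  Initial      0.5892       0.925     0.08715
  Change      0.03433    -0.06865    -0.03433
  Equil        0.6235      0.8563     0.05282
  solve Keq expr → x = -0.03433; check Q = 0.06212

[L]_eq = 0.6235 M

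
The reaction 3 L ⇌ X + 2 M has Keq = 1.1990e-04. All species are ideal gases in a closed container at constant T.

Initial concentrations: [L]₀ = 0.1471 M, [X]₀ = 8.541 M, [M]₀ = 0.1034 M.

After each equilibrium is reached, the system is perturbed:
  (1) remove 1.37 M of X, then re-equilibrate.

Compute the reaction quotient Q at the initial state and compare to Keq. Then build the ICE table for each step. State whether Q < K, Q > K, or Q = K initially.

Q₀ = 28.69 vs Keq = 1.1990e-04 ⇒ Q>K, reverse
Step 1:
                  L         X         M
  I          0.1471     8.541    0.1034
  C          0.1542  -0.05139   -0.1028
  E          0.3013      8.49 6.2143e-04
  solve Keq expr → x = -0.05139; check Q = 1.1990e-04
Then remove 1.37 M of X.
Step 2:
                  L         X         M
  I          0.3013      7.12 6.2143e-04
  C       -8.5307e-05 2.8436e-05 5.6872e-05
  E          0.3012      7.12 6.7831e-04
  solve Keq expr → x = 2.8436e-05; check Q = 1.1990e-04

Q₀ = 28.69; Q > K (proceeds reverse)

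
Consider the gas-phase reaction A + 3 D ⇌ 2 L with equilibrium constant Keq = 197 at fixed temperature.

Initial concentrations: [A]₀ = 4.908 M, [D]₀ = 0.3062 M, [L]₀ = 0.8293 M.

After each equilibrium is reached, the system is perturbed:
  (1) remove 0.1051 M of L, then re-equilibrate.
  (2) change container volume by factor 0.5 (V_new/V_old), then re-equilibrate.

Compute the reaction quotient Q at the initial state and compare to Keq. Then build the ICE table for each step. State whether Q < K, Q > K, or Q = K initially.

Q₀ = 4.881 vs Keq = 197 ⇒ Q<K, forward
Step 1:
                  A         D         L
  Initial     4.908    0.3062    0.8293
  Change   -0.06894   -0.2068    0.1379
  Equil       4.839   0.09937    0.9672
  solve Keq expr → x = 0.06894; check Q = 197
Then remove 0.1051 M of L.
Step 2:
                  A         D         L
  Initial     4.839   0.09937    0.8621
  Change   -0.00233  -0.00699   0.00466
  Equil       4.837   0.09238    0.8667
  solve Keq expr → x = 0.00233; check Q = 197
Then change container volume by factor 0.5 (V_new/V_old).
Step 3:
                  A         D         L
  Initial     9.673    0.1848     1.733
  Change    -0.0221  -0.06631   0.04421
  Equil       9.651    0.1185     1.778
  solve Keq expr → x = 0.0221; check Q = 197

Q₀ = 4.881; Q < K (proceeds forward)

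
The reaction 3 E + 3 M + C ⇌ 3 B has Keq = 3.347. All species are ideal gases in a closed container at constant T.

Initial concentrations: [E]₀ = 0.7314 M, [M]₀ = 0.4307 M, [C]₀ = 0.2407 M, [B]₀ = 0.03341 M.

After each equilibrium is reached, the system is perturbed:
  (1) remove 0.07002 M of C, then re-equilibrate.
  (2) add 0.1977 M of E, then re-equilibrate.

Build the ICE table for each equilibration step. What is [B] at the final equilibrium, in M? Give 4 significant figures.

Q₀ = 0.004956 vs Keq = 3.347 ⇒ Q<K, forward
Step 1:
                   E          M          C          B
  init        0.7314     0.4307     0.2407    0.03341
  Δ          -0.1269    -0.1269   -0.04228     0.1269
  eq          0.6045     0.3038     0.1984     0.1603
  solve Keq expr → x = 0.04228; check Q = 3.347
Then remove 0.07002 M of C.
Step 2:
                   E          M          C          B
  init        0.6045     0.3038     0.1284     0.1603
  Δ          0.01189    0.01189   0.003963   -0.01189
  eq          0.6164     0.3157     0.1324     0.1484
  solve Keq expr → x = -0.003963; check Q = 3.347
Then add 0.1977 M of E.
Step 3:
                   E          M          C          B
  init        0.8141     0.3157     0.1324     0.1484
  Δ         -0.02387   -0.02387  -0.007955    0.02387
  eq          0.7903     0.2919     0.1244     0.1722
  solve Keq expr → x = 0.007955; check Q = 3.347

[B]_eq = 0.1722 M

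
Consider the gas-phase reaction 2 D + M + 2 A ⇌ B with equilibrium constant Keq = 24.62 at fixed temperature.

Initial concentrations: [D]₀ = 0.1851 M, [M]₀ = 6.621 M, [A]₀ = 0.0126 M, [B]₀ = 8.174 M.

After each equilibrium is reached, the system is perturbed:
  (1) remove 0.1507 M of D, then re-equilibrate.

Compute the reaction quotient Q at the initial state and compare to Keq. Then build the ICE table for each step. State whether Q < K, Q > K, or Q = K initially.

Q₀ = 2.2696e+05 vs Keq = 24.62 ⇒ Q>K, reverse
Step 1:
                    D           M           A           B
  Initial      0.1851       6.621      0.0126       8.174
  Change       0.3762      0.1881      0.3762     -0.1881
  Equil        0.5613       6.809      0.3888       7.986
  solve Keq expr → x = -0.1881; check Q = 24.62
Then remove 0.1507 M of D.
Step 2:
                    D           M           A           B
  Initial      0.4106       6.809      0.3888       7.986
  Change      0.06653     0.03326     0.06653    -0.03326
  Equil        0.4772       6.842      0.4554       7.953
  solve Keq expr → x = -0.03326; check Q = 24.62

Q₀ = 2.2696e+05; Q > K (proceeds reverse)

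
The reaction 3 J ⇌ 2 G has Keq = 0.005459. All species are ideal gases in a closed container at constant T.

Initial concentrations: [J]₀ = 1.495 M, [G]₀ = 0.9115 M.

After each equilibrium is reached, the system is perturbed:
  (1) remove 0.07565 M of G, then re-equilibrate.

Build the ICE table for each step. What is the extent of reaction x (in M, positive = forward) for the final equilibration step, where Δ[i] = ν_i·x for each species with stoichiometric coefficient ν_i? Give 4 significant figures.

Q₀ = 0.2487 vs Keq = 0.005459 ⇒ Q>K, reverse
Step 1:
                  J         G
  init        1.495    0.9115
  Δ          0.9449   -0.6299
  eq           2.44    0.2816
  solve Keq expr → x = -0.315; check Q = 0.005459
Then remove 0.07565 M of G.
Step 2:
                  J         G
  init         2.44    0.2059
  Δ        -0.09026   0.06017
  eq           2.35    0.2661
  solve Keq expr → x = 0.03009; check Q = 0.005459

x = 0.03009 M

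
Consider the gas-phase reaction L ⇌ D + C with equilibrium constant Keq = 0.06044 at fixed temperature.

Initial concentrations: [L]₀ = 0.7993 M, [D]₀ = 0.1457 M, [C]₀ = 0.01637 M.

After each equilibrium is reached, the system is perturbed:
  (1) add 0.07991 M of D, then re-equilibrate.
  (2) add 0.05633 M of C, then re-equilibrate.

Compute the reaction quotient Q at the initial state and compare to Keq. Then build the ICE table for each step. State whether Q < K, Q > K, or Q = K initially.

Q₀ = 0.002984 vs Keq = 0.06044 ⇒ Q<K, forward
Step 1:
                   L          D          C
  I           0.7993     0.1457    0.01637
  C          -0.1302     0.1302     0.1302
  E           0.6691     0.2759     0.1466
  solve Keq expr → x = 0.1302; check Q = 0.06044
Then add 0.07991 M of D.
Step 2:
                   L          D          C
  I           0.6691     0.3558     0.1466
  C          0.02164   -0.02164   -0.02164
  E           0.6907     0.3342     0.1249
  solve Keq expr → x = -0.02164; check Q = 0.06044
Then add 0.05633 M of C.
Step 3:
                   L          D          C
  I           0.6907     0.3342     0.1813
  C          0.03479   -0.03479   -0.03479
  E           0.7255     0.2994     0.1465
  solve Keq expr → x = -0.03479; check Q = 0.06044

Q₀ = 0.002984; Q < K (proceeds forward)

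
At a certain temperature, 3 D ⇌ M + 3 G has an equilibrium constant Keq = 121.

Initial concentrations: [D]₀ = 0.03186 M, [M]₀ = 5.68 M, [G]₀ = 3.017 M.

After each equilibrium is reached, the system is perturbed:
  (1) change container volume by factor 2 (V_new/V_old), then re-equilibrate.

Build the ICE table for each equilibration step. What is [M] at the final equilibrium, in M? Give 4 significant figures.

[M]_eq = 2.733 M

Q₀ = 4.8232e+06 vs Keq = 121 ⇒ Q>K, reverse
Step 1:
                    D           M           G
  I           0.03186        5.68       3.017
  C            0.7673     -0.2558     -0.7673
  E            0.7992       5.424        2.25
  solve Keq expr → x = -0.2558; check Q = 121
Then change container volume by factor 2 (V_new/V_old).
Step 2:
                    D           M           G
  I            0.3996       2.712       1.125
  C          -0.06362     0.02121     0.06362
  E             0.336       2.733       1.188
  solve Keq expr → x = 0.02121; check Q = 121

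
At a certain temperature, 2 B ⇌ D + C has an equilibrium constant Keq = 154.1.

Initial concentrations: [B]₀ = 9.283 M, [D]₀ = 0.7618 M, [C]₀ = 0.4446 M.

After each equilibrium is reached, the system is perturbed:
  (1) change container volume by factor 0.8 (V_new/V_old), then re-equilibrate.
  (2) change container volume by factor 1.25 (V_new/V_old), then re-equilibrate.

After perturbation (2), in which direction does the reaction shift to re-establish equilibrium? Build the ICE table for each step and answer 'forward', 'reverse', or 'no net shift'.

Direction: no net shift

Q₀ = 0.00393 vs Keq = 154.1 ⇒ Q<K, forward
Step 1:
                  B         D         C
  init        9.283    0.7618    0.4446
  Δ          -8.877     4.439     4.439
  eq         0.4059       5.2     4.883
  solve Keq expr → x = 4.439; check Q = 154.1
Then change container volume by factor 0.8 (V_new/V_old).
Step 2:
                  B         D         C
  init       0.5074       6.5     6.104
  Δ               0         0         0
  eq         0.5074       6.5     6.104
  solve Keq expr → x = 0; check Q = 154.1
Then change container volume by factor 1.25 (V_new/V_old).
Step 3:
                  B         D         C
  init       0.4059       5.2     4.883
  Δ               0         0         0
  eq         0.4059       5.2     4.883
  solve Keq expr → x = 0; check Q = 154.1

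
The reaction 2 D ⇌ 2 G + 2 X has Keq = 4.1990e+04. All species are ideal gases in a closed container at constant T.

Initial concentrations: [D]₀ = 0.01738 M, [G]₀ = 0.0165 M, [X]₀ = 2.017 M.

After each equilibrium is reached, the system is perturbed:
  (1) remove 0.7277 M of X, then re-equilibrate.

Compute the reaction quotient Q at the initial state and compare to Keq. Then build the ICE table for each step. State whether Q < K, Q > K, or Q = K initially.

Q₀ = 3.667 vs Keq = 4.1990e+04 ⇒ Q<K, forward
Step 1:
                   D          G          X
  Initial    0.01738     0.0165      2.017
  Change    -0.01705    0.01705    0.01705
  Equil   3.3300e-04    0.03355      2.034
  solve Keq expr → x = 0.008524; check Q = 4.1990e+04
Then remove 0.7277 M of X.
Step 2:
                   D          G          X
  Initial 3.3300e-04    0.03355      1.306
  Change  -1.1836e-04 1.1836e-04 1.1836e-04
  Equil   2.1464e-04    0.03367      1.306
  solve Keq expr → x = 5.9180e-05; check Q = 4.1990e+04

Q₀ = 3.667; Q < K (proceeds forward)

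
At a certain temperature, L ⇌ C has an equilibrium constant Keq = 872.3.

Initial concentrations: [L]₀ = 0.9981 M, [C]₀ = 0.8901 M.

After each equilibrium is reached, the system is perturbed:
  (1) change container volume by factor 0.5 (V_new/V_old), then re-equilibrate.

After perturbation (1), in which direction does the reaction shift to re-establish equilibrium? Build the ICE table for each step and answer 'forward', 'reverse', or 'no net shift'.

Direction: no net shift

Q₀ = 0.8918 vs Keq = 872.3 ⇒ Q<K, forward
Step 1:
                    L           C
  I            0.9981      0.8901
  C           -0.9959      0.9959
  E          0.002162       1.886
  solve Keq expr → x = 0.9959; check Q = 872.3
Then change container volume by factor 0.5 (V_new/V_old).
Step 2:
                    L           C
  I          0.004324       3.772
  C                 0           0
  E          0.004324       3.772
  solve Keq expr → x = 0; check Q = 872.3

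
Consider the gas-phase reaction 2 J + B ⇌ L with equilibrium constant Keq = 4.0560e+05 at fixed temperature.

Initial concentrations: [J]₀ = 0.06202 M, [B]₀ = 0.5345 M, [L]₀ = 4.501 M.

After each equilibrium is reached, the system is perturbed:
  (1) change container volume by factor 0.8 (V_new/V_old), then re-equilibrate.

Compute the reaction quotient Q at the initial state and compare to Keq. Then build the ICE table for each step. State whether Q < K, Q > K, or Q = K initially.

Q₀ = 2189; Q < K (proceeds forward)

Q₀ = 2189 vs Keq = 4.0560e+05 ⇒ Q<K, forward
Step 1:
                  J         B         L
  Initial   0.06202    0.5345     4.501
  Change   -0.05732  -0.02866   0.02866
  Equil    0.004699    0.5058      4.53
  solve Keq expr → x = 0.02866; check Q = 4.0560e+05
Then change container volume by factor 0.8 (V_new/V_old).
Step 2:
                  J         B         L
  Initial  0.005873    0.6323     5.662
  Change  -0.001172 -5.8613e-04 5.8613e-04
  Equil    0.004701    0.6317     5.663
  solve Keq expr → x = 5.8613e-04; check Q = 4.0560e+05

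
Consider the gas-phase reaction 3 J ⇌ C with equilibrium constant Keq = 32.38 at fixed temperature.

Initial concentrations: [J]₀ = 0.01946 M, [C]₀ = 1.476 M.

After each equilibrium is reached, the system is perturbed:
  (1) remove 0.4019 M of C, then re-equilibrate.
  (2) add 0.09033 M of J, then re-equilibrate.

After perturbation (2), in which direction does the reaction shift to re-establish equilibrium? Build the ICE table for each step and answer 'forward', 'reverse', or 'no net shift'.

Direction: forward

Q₀ = 2.0029e+05 vs Keq = 32.38 ⇒ Q>K, reverse
Step 1:
                  J         C
  Initial   0.01946     1.476
  Change     0.3287   -0.1096
  Equil      0.3482     1.366
  solve Keq expr → x = -0.1096; check Q = 32.38
Then remove 0.4019 M of C.
Step 2:
                  J         C
  Initial    0.3482    0.9645
  Change   -0.03685   0.01228
  Equil      0.3113    0.9768
  solve Keq expr → x = 0.01228; check Q = 32.38
Then add 0.09033 M of J.
Step 3:
                  J         C
  Initial    0.4016    0.9768
  Change   -0.08727   0.02909
  Equil      0.3144     1.006
  solve Keq expr → x = 0.02909; check Q = 32.38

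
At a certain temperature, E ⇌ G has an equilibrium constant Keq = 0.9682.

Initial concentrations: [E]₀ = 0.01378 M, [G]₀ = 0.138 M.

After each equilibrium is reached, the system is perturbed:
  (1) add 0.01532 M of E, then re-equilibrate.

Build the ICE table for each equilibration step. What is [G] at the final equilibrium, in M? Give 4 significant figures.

[G]_eq = 0.0822 M

Q₀ = 10.01 vs Keq = 0.9682 ⇒ Q>K, reverse
Step 1:
                    E           G
  I           0.01378       0.138
  C           0.06334    -0.06334
  E           0.07712     0.07466
  solve Keq expr → x = -0.06334; check Q = 0.9682
Then add 0.01532 M of E.
Step 2:
                    E           G
  I           0.09244     0.07466
  C         -0.007536    0.007536
  E            0.0849      0.0822
  solve Keq expr → x = 0.007536; check Q = 0.9682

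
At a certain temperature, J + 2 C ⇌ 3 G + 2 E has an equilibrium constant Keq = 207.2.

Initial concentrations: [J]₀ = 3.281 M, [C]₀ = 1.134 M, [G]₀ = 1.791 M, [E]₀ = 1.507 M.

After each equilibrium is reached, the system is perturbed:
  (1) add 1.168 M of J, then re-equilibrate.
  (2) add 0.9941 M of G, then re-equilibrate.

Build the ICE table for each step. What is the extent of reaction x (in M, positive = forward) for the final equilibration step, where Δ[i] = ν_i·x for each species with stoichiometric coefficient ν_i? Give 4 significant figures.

x = -0.06597 M

Q₀ = 3.092 vs Keq = 207.2 ⇒ Q<K, forward
Step 1:
                  J         C         G         E
  Initial     3.281     1.134     1.791     1.507
  Change    -0.3516   -0.7033     1.055    0.7033
  Equil       2.929    0.4307     2.846      2.21
  solve Keq expr → x = 0.3516; check Q = 207.2
Then add 1.168 M of J.
Step 2:
                  J         C         G         E
  Initial     4.097    0.4307     2.846      2.21
  Change   -0.02242  -0.04484   0.06725   0.04484
  Equil       4.075    0.3859     2.913     2.255
  solve Keq expr → x = 0.02242; check Q = 207.2
Then add 0.9941 M of G.
Step 3:
                  J         C         G         E
  Initial     4.075    0.3859     3.907     2.255
  Change    0.06597    0.1319   -0.1979   -0.1319
  Equil       4.141    0.5178     3.709     2.123
  solve Keq expr → x = -0.06597; check Q = 207.2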